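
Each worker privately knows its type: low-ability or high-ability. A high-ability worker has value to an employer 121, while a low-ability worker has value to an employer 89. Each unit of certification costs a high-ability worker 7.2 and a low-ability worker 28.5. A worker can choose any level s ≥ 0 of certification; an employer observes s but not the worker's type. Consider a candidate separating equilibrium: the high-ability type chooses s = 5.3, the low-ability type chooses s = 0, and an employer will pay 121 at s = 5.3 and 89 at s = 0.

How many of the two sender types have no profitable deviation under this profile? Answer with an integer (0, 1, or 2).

1

High-ability type: signal → 121 − 7.2 × 5.3 = 82.84; deviate to 0 → 89. IC fails (82.84 < 89).
Low-ability type: stay at 0 → 89; mimic → 121 − 28.5 × 5.3 = -30.05. IC holds (89 ≥ -30.05).
1 of 2 constraints hold, so this profile is not an equilibrium.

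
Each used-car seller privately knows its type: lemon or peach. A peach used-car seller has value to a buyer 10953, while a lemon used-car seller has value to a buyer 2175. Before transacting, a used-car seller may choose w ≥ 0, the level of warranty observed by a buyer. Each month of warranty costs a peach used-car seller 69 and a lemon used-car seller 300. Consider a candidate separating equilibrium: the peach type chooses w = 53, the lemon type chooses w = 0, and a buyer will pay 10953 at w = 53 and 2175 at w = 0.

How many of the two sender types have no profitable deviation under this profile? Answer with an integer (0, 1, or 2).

2

Lemon type: stay at 0 → 2175; mimic → 10953 − 300 × 53 = -4947. IC holds (2175 ≥ -4947).
Peach type: signal → 10953 − 69 × 53 = 7296; deviate to 0 → 2175. IC holds (7296 ≥ 2175).
2 of 2 constraints hold, so this is a separating equilibrium.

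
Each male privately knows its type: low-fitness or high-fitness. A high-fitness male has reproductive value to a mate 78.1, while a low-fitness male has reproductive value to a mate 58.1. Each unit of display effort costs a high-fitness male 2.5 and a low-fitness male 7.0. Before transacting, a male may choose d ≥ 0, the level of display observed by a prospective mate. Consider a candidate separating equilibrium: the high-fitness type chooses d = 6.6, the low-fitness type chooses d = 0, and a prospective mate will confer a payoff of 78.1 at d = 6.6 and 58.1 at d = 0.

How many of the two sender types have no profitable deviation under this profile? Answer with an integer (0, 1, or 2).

High-fitness type: signal → 78.1 − 2.5 × 6.6 = 61.6; deviate to 0 → 58.1. IC holds (61.6 ≥ 58.1).
Low-fitness type: stay at 0 → 58.1; mimic → 78.1 − 7.0 × 6.6 = 31.9. IC holds (58.1 ≥ 31.9).
2 of 2 constraints hold, so this is a separating equilibrium.

2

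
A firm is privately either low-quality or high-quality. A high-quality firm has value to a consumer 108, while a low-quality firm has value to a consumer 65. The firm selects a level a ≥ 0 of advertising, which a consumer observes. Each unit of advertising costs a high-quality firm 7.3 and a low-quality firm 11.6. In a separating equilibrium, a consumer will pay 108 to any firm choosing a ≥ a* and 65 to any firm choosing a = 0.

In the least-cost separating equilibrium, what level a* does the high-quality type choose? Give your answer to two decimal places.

A low-quality firm choosing a = 0 receives 65.
Imitating at a* instead would pay 108 at cost 11.6·a*, netting 108 − 11.6·a*.
Indifference: 65 = 108 − 11.6·a*, so a* = (108 − 65) / 11.6 ≈ 3.71.
This is the low-quality type's binding incentive-compatibility constraint; any a ≥ 3.71 sustains separation on that side.

3.71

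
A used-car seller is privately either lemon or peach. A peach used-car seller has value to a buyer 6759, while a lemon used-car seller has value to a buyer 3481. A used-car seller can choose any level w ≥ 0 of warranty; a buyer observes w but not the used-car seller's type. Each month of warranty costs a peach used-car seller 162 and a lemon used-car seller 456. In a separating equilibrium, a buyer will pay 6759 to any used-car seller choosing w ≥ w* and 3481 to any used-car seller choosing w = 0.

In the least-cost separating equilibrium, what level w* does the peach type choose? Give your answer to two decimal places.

A lemon used-car seller choosing w = 0 receives 3481.
Imitating at w* instead would pay 6759 at cost 456·w*, netting 6759 − 456·w*.
Indifference: 3481 = 6759 − 456·w*, so w* = (6759 − 3481) / 456 ≈ 7.19.
This is the lemon type's binding incentive-compatibility constraint; any w ≥ 7.19 sustains separation on that side.

7.19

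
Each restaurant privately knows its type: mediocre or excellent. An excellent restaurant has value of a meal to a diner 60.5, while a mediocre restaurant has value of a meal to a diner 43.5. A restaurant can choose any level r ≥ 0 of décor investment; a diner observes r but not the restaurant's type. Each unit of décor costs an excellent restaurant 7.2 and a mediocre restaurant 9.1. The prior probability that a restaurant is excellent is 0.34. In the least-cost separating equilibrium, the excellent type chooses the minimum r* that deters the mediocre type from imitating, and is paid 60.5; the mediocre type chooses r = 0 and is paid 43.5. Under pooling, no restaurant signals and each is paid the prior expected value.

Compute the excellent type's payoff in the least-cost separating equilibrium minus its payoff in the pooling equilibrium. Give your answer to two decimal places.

Least-cost separating signal: r* solves 43.5 = 60.5 − 9.1·r*, so r* = (60.5 − 43.5)/9.1 ≈ 1.8681.
Excellent type's separating payoff: 60.5 − 7.2 × r* = 60.5 − 7.2 × (60.5 − 43.5)/9.1 = 60.5 − 122.4/9.1 ≈ 47.0495.
Pooling payoff: 0.34 × 60.5 + 0.66 × 43.5 = 49.28.
Difference: 47.0495 − 49.28 = -2.2305, i.e. -2.23 to two decimal places.
The excellent type would prefer the pooling outcome.

-2.23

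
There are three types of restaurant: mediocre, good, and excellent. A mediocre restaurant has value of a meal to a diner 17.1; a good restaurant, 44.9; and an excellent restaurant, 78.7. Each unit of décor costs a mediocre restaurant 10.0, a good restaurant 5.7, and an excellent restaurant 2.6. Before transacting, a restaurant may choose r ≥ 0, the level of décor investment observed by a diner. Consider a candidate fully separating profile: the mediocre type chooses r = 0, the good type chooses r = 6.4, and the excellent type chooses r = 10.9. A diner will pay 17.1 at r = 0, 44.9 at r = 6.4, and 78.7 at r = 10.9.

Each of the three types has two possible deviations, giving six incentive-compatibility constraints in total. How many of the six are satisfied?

Good (own payoff 44.9 − 5.7×6.4 = 8.42): to r=0 gives 17.1 → profitable ✗; to r=10.9 gives 78.7 − 5.7×10.9 = 16.57 → profitable ✗.
Mediocre (own payoff 17.1): to r=6.4 gives 44.9 − 10.0×6.4 = -19.1 → no gain ✓; to r=10.9 gives 78.7 − 10.0×10.9 = -30.3 → no gain ✓.
Excellent (own payoff 78.7 − 2.6×10.9 = 50.36): to r=0 gives 17.1 → no gain ✓; to r=6.4 gives 44.9 − 2.6×6.4 = 28.26 → no gain ✓.
4 of the 6 constraints hold; not an equilibrium.

4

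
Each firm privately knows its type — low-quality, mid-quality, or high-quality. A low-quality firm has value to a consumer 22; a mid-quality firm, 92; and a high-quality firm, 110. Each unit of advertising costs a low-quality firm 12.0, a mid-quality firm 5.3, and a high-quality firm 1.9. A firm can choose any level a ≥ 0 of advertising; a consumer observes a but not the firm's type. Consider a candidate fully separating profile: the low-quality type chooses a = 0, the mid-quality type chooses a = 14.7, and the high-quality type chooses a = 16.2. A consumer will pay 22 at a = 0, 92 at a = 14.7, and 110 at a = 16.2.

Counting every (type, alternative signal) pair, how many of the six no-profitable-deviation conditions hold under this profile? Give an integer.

Mid-quality (own payoff 92 − 5.3×14.7 = 14.09): to a=0 gives 22 → profitable ✗; to a=16.2 gives 110 − 5.3×16.2 = 24.14 → profitable ✗.
Low-quality (own payoff 22): to a=14.7 gives 92 − 12.0×14.7 = -84.4 → no gain ✓; to a=16.2 gives 110 − 12.0×16.2 = -84.4 → no gain ✓.
High-quality (own payoff 110 − 1.9×16.2 = 79.22): to a=0 gives 22 → no gain ✓; to a=14.7 gives 92 − 1.9×14.7 = 64.07 → no gain ✓.
4 of the 6 constraints hold; not an equilibrium.

4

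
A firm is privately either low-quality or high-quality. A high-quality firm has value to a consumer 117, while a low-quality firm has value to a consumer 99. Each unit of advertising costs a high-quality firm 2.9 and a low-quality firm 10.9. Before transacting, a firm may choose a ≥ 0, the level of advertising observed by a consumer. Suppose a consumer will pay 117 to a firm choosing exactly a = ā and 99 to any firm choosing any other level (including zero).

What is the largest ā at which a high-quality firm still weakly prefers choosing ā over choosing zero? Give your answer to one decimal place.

6.2

Choosing ā yields the high-quality type 117 − 2.9·ā; choosing zero yields 99.
The high-quality type is indifferent at 117 − 2.9·ā = 99, i.e. ā = (117 − 99) / 2.9 ≈ 6.2.
For any ā above 6.2 the high-quality type would rather pool at zero, so separation collapses.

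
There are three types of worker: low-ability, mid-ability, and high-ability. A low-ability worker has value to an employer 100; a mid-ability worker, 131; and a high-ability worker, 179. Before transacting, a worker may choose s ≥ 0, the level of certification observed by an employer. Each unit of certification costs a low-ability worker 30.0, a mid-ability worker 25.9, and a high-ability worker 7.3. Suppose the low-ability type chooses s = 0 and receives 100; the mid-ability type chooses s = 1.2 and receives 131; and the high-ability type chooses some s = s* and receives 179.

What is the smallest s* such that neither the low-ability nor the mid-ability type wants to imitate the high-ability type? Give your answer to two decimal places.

Mid-ability type (on-path payoff 131 − 25.9×1.2 = 99.92) won't mimic when 99.92 ≥ 179 − 25.9·s*, i.e. s* ≥ 3.05.
Low-ability type (on-path payoff 100) won't mimic when 100 ≥ 179 − 30.0·s*, i.e. s* ≥ 2.63.
Both must hold, so s* = max(2.63, 3.05) = 3.05. The mid-ability type's constraint binds.

3.05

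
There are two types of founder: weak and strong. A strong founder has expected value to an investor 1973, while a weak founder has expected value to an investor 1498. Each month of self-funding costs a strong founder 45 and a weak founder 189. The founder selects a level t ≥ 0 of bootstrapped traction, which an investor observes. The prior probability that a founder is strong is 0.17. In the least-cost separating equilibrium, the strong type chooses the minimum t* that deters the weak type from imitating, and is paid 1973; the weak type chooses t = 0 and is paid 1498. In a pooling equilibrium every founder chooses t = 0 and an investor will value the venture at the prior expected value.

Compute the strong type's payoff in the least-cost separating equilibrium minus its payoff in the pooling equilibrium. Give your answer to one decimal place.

Least-cost separating signal: t* solves 1498 = 1973 − 189·t*, so t* = (1973 − 1498)/189 ≈ 2.5132.
Strong type's separating payoff: 1973 − 45 × t* = 1973 − 45 × (1973 − 1498)/189 = 1973 − 21375/189 ≈ 1859.905.
Pooling payoff: 0.17 × 1973 + 0.83 × 1498 = 1578.75.
Difference: 1859.905 − 1578.75 = 281.155, i.e. 281.2 to one decimal place.
The strong type prefers to separate.

281.2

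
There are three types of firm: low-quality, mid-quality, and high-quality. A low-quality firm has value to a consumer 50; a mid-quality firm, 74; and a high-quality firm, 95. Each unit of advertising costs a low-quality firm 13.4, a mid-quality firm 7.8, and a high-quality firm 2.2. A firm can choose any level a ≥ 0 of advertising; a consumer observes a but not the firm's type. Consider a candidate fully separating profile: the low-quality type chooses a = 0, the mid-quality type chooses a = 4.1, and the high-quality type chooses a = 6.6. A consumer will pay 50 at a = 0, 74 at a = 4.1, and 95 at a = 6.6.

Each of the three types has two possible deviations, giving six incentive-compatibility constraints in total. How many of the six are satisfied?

Mid-quality (own payoff 74 − 7.8×4.1 = 42.02): to a=0 gives 50 → profitable ✗; to a=6.6 gives 95 − 7.8×6.6 = 43.52 → profitable ✗.
Low-quality (own payoff 50): to a=4.1 gives 74 − 13.4×4.1 = 19.06 → no gain ✓; to a=6.6 gives 95 − 13.4×6.6 = 6.56 → no gain ✓.
High-quality (own payoff 95 − 2.2×6.6 = 80.48): to a=0 gives 50 → no gain ✓; to a=4.1 gives 74 − 2.2×4.1 = 64.98 → no gain ✓.
4 of the 6 constraints hold; not an equilibrium.

4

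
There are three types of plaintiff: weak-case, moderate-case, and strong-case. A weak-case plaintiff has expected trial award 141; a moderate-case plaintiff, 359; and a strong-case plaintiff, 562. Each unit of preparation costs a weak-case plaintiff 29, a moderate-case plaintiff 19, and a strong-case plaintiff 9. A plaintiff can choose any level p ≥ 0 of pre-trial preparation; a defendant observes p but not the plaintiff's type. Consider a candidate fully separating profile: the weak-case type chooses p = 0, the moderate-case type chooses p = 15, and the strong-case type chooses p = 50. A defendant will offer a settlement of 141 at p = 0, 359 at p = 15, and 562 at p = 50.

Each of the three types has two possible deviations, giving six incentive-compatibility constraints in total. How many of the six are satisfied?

3

Weak-case (own payoff 141): to p=15 gives 359 − 29×15 = -76 → no gain ✓; to p=50 gives 562 − 29×50 = -888 → no gain ✓.
Moderate-case (own payoff 359 − 19×15 = 74): to p=0 gives 141 → profitable ✗; to p=50 gives 562 − 19×50 = -388 → no gain ✓.
Strong-case (own payoff 562 − 9×50 = 112): to p=0 gives 141 → profitable ✗; to p=15 gives 359 − 9×15 = 224 → profitable ✗.
3 of the 6 constraints hold; not an equilibrium.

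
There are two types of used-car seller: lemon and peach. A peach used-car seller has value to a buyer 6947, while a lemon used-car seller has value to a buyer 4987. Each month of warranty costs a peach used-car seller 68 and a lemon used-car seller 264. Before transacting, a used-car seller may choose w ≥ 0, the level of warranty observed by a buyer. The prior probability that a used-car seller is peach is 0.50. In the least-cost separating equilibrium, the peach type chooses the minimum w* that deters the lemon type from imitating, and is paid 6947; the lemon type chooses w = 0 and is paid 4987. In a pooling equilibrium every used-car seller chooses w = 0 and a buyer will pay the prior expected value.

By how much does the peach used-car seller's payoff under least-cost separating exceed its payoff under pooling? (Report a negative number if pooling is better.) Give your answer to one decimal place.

Least-cost separating signal: w* solves 4987 = 6947 − 264·w*, so w* = (6947 − 4987)/264 ≈ 7.4242.
Peach type's separating payoff: 6947 − 68 × w* = 6947 − 68 × (6947 − 4987)/264 = 6947 − 133280/264 ≈ 6442.152.
Pooling payoff: 0.50 × 6947 + 0.50 × 4987 = 5967.
Difference: 6442.152 − 5967 = 475.152, i.e. 475.2 to one decimal place.
The peach type prefers to separate.

475.2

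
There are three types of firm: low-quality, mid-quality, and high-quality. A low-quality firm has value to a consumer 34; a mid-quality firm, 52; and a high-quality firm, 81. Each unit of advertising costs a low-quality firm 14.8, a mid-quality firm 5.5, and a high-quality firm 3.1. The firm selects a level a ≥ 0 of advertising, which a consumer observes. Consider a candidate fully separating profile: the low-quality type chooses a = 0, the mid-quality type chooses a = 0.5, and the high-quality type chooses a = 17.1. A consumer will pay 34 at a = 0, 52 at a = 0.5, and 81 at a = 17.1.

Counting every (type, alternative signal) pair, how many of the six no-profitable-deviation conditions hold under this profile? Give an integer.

3

Low-quality (own payoff 34): to a=0.5 gives 52 − 14.8×0.5 = 44.6 → profitable ✗; to a=17.1 gives 81 − 14.8×17.1 = -172.08 → no gain ✓.
Mid-quality (own payoff 52 − 5.5×0.5 = 49.25): to a=0 gives 34 → no gain ✓; to a=17.1 gives 81 − 5.5×17.1 = -13.05 → no gain ✓.
High-quality (own payoff 81 − 3.1×17.1 = 27.99): to a=0 gives 34 → profitable ✗; to a=0.5 gives 52 − 3.1×0.5 = 50.45 → profitable ✗.
3 of the 6 constraints hold; not an equilibrium.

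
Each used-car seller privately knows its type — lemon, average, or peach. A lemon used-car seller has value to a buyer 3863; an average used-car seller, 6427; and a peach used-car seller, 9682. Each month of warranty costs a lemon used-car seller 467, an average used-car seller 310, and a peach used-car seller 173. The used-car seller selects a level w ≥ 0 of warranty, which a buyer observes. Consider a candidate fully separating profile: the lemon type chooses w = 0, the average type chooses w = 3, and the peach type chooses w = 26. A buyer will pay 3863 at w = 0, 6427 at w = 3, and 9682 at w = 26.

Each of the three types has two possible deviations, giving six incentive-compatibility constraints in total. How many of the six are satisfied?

4

Average (own payoff 6427 − 310×3 = 5497): to w=0 gives 3863 → no gain ✓; to w=26 gives 9682 − 310×26 = 1622 → no gain ✓.
Peach (own payoff 9682 − 173×26 = 5184): to w=0 gives 3863 → no gain ✓; to w=3 gives 6427 − 173×3 = 5908 → profitable ✗.
Lemon (own payoff 3863): to w=3 gives 6427 − 467×3 = 5026 → profitable ✗; to w=26 gives 9682 − 467×26 = -2460 → no gain ✓.
4 of the 6 constraints hold; not an equilibrium.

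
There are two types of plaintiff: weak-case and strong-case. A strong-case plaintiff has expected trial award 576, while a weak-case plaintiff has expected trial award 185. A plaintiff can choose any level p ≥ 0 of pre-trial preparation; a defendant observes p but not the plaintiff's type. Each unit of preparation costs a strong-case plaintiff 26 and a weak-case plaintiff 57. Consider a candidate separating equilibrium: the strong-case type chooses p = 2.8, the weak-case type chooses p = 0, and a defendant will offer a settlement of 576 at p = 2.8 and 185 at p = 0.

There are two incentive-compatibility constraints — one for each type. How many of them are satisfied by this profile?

Strong-case type: signal → 576 − 26 × 2.8 = 503.2; deviate to 0 → 185. IC holds (503.2 ≥ 185).
Weak-case type: stay at 0 → 185; mimic → 576 − 57 × 2.8 = 416.4. IC fails (185 < 416.4).
1 of 2 constraints hold, so this profile is not an equilibrium.

1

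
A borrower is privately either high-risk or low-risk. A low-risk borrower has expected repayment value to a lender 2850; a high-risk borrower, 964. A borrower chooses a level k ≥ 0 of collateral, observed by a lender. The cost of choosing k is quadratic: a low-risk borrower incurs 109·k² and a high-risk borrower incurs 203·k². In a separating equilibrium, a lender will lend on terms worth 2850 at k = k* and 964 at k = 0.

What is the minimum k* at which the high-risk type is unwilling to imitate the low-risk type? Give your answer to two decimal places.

The high-risk type at k = 0 receives 964; imitating at k* yields 2850 − 203·k*².
Indifference: 964 = 2850 − 203·k*², so k*² = (2850 − 964) / 203 ≈ 9.2906.
k* = √9.2906 ≈ 3.05.

3.05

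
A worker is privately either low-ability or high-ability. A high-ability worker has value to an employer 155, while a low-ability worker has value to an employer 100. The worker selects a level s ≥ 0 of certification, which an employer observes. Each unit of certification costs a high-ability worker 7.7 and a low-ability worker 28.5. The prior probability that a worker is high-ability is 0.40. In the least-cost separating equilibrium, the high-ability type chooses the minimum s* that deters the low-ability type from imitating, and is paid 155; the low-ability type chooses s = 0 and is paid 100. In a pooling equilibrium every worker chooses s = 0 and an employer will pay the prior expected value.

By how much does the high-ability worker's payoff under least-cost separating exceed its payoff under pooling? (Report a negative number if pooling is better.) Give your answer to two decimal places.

Least-cost separating signal: s* solves 100 = 155 − 28.5·s*, so s* = (155 − 100)/28.5 ≈ 1.9298.
High-ability type's separating payoff: 155 − 7.7 × s* = 155 − 7.7 × (155 − 100)/28.5 = 155 − 423.5/28.5 ≈ 140.1404.
Pooling payoff: 0.40 × 155 + 0.60 × 100 = 122.
Difference: 140.1404 − 122 = 18.1404, i.e. 18.14 to two decimal places.
The high-ability type prefers to separate.

18.14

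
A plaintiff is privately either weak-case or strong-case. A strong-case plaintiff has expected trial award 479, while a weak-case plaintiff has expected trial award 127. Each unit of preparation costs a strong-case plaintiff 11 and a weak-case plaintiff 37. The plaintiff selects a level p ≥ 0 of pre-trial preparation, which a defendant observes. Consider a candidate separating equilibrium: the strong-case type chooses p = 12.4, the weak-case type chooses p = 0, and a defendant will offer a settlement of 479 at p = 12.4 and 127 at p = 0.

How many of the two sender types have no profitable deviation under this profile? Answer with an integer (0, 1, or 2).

2

Strong-case type: signal → 479 − 11 × 12.4 = 342.6; deviate to 0 → 127. IC holds (342.6 ≥ 127).
Weak-case type: stay at 0 → 127; mimic → 479 − 37 × 12.4 = 20.2. IC holds (127 ≥ 20.2).
2 of 2 constraints hold, so this is a separating equilibrium.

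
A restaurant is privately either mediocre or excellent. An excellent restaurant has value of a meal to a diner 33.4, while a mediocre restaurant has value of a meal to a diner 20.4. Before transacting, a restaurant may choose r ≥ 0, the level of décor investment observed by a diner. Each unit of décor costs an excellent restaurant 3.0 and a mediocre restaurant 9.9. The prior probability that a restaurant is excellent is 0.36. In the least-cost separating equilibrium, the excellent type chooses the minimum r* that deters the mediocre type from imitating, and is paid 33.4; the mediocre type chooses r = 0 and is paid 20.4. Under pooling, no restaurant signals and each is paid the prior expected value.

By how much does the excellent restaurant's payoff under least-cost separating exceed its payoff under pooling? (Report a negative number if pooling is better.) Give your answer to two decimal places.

Least-cost separating signal: r* solves 20.4 = 33.4 − 9.9·r*, so r* = (33.4 − 20.4)/9.9 ≈ 1.3131.
Excellent type's separating payoff: 33.4 − 3.0 × r* = 33.4 − 3.0 × (33.4 − 20.4)/9.9 = 33.4 − 39/9.9 ≈ 29.4606.
Pooling payoff: 0.36 × 33.4 + 0.64 × 20.4 = 25.08.
Difference: 29.4606 − 25.08 = 4.3806, i.e. 4.38 to two decimal places.
The excellent type prefers to separate.

4.38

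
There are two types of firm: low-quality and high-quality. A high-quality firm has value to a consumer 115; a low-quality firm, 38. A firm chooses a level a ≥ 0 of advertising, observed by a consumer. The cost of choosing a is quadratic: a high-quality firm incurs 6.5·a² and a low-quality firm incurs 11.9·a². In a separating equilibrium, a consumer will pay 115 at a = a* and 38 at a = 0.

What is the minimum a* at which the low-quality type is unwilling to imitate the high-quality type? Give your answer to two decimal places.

2.54

The low-quality type at a = 0 receives 38; imitating at a* yields 115 − 11.9·a*².
Indifference: 38 = 115 − 11.9·a*², so a*² = (115 − 38) / 11.9 ≈ 6.4706.
a* = √6.4706 ≈ 2.54.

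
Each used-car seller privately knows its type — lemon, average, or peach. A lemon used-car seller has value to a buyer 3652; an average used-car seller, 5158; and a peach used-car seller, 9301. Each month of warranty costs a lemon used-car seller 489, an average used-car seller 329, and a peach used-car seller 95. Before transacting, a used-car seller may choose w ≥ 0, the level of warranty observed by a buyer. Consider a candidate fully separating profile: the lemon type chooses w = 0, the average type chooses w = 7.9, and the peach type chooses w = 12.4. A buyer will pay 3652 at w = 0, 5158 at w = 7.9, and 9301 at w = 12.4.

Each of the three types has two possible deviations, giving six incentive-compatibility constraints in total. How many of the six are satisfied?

4

Lemon (own payoff 3652): to w=7.9 gives 5158 − 489×7.9 = 1294.9 → no gain ✓; to w=12.4 gives 9301 − 489×12.4 = 3237.4 → no gain ✓.
Peach (own payoff 9301 − 95×12.4 = 8123): to w=0 gives 3652 → no gain ✓; to w=7.9 gives 5158 − 95×7.9 = 4407.5 → no gain ✓.
Average (own payoff 5158 − 329×7.9 = 2558.9): to w=0 gives 3652 → profitable ✗; to w=12.4 gives 9301 − 329×12.4 = 5221.4 → profitable ✗.
4 of the 6 constraints hold; not an equilibrium.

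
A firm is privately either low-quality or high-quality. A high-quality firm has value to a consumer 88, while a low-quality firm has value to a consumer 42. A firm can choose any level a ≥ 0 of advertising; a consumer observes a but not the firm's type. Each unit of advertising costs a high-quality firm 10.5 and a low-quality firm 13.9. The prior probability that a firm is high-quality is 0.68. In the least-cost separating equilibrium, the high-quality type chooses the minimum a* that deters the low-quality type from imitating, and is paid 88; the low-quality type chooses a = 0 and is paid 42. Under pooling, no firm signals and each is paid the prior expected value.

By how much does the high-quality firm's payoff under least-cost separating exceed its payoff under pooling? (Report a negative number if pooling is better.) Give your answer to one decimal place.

-20.0

Least-cost separating signal: a* solves 42 = 88 − 13.9·a*, so a* = (88 − 42)/13.9 ≈ 3.3094.
High-quality type's separating payoff: 88 − 10.5 × a* = 88 − 10.5 × (88 − 42)/13.9 = 88 − 483/13.9 ≈ 53.252.
Pooling payoff: 0.68 × 88 + 0.32 × 42 = 73.28.
Difference: 53.252 − 73.28 = -20.028, i.e. -20.0 to one decimal place.
The high-quality type would prefer the pooling outcome.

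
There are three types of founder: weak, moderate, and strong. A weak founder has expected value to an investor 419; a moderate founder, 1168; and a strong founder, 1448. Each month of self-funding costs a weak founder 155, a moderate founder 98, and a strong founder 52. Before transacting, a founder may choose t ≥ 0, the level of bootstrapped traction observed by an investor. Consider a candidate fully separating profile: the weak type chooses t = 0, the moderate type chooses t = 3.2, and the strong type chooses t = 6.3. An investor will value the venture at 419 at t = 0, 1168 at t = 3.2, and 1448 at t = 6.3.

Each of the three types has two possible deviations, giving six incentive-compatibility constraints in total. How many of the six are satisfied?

Strong (own payoff 1448 − 52×6.3 = 1120.4): to t=0 gives 419 → no gain ✓; to t=3.2 gives 1168 − 52×3.2 = 1001.6 → no gain ✓.
Weak (own payoff 419): to t=3.2 gives 1168 − 155×3.2 = 672 → profitable ✗; to t=6.3 gives 1448 − 155×6.3 = 471.5 → profitable ✗.
Moderate (own payoff 1168 − 98×3.2 = 854.4): to t=0 gives 419 → no gain ✓; to t=6.3 gives 1448 − 98×6.3 = 830.6 → no gain ✓.
4 of the 6 constraints hold; not an equilibrium.

4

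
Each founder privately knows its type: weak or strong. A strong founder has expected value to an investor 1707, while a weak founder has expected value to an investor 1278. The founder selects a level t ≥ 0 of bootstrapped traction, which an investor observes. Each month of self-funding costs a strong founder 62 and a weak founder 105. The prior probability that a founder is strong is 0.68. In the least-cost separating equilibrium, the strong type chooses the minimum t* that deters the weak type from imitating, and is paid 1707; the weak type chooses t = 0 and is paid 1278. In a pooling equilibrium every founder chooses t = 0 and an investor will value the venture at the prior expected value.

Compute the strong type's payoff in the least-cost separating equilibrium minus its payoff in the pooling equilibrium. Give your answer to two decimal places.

Least-cost separating signal: t* solves 1278 = 1707 − 105·t*, so t* = (1707 − 1278)/105 ≈ 4.0857.
Strong type's separating payoff: 1707 − 62 × t* = 1707 − 62 × (1707 − 1278)/105 = 1707 − 26598/105 ≈ 1453.6857.
Pooling payoff: 0.68 × 1707 + 0.32 × 1278 = 1569.72.
Difference: 1453.6857 − 1569.72 = -116.0343, i.e. -116.03 to two decimal places.
The strong type would prefer the pooling outcome.

-116.03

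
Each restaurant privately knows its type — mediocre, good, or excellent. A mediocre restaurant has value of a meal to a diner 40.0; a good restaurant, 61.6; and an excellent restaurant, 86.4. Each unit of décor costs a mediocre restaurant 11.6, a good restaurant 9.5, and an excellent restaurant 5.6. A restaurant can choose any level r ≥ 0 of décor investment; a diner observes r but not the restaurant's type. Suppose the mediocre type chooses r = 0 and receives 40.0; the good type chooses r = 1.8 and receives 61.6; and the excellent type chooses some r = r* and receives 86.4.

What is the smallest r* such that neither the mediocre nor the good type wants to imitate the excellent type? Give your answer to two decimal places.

Good type (on-path payoff 61.6 − 9.5×1.8 = 44.5) won't mimic when 44.5 ≥ 86.4 − 9.5·r*, i.e. r* ≥ 4.41.
Mediocre type (on-path payoff 40.0) won't mimic when 40.0 ≥ 86.4 − 11.6·r*, i.e. r* ≥ 4.00.
Both must hold, so r* = max(4.00, 4.41) = 4.41. The good type's constraint binds.

4.41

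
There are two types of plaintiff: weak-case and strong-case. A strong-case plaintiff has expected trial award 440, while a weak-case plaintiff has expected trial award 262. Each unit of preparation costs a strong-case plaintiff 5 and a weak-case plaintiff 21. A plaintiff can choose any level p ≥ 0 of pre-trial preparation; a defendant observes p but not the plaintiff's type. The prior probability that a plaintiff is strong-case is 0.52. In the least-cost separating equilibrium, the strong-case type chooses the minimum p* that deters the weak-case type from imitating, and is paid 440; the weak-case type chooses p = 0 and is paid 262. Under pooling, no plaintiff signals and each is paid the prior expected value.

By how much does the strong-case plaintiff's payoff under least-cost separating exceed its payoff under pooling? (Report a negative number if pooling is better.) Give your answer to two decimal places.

43.06

Least-cost separating signal: p* solves 262 = 440 − 21·p*, so p* = (440 − 262)/21 ≈ 8.4762.
Strong-case type's separating payoff: 440 − 5 × p* = 440 − 5 × (440 − 262)/21 = 440 − 890/21 ≈ 397.6190.
Pooling payoff: 0.52 × 440 + 0.48 × 262 = 354.56.
Difference: 397.6190 − 354.56 = 43.059, i.e. 43.06 to two decimal places.
The strong-case type prefers to separate.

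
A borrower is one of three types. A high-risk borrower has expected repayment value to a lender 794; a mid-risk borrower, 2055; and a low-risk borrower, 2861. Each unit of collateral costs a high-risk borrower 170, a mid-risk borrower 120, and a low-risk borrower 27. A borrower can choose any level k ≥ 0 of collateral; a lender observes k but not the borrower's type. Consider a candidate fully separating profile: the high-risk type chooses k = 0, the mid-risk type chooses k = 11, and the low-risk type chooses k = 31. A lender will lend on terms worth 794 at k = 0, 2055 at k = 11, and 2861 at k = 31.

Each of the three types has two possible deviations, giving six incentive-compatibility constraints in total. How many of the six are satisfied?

5

High-risk (own payoff 794): to k=11 gives 2055 − 170×11 = 185 → no gain ✓; to k=31 gives 2861 − 170×31 = -2409 → no gain ✓.
Low-risk (own payoff 2861 − 27×31 = 2024): to k=0 gives 794 → no gain ✓; to k=11 gives 2055 − 27×11 = 1758 → no gain ✓.
Mid-risk (own payoff 2055 − 120×11 = 735): to k=0 gives 794 → profitable ✗; to k=31 gives 2861 − 120×31 = -859 → no gain ✓.
5 of the 6 constraints hold; not an equilibrium.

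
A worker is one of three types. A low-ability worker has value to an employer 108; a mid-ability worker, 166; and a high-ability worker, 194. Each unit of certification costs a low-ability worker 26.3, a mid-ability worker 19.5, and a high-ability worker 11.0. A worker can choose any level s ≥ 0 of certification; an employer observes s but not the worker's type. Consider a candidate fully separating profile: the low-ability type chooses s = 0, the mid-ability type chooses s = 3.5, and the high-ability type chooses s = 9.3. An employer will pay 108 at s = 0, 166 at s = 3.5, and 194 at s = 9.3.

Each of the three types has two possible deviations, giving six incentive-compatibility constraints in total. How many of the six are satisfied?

3

Low-ability (own payoff 108): to s=3.5 gives 166 − 26.3×3.5 = 73.95 → no gain ✓; to s=9.3 gives 194 − 26.3×9.3 = -50.59 → no gain ✓.
High-ability (own payoff 194 − 11.0×9.3 = 91.7): to s=0 gives 108 → profitable ✗; to s=3.5 gives 166 − 11.0×3.5 = 127.5 → profitable ✗.
Mid-ability (own payoff 166 − 19.5×3.5 = 97.75): to s=0 gives 108 → profitable ✗; to s=9.3 gives 194 − 19.5×9.3 = 12.65 → no gain ✓.
3 of the 6 constraints hold; not an equilibrium.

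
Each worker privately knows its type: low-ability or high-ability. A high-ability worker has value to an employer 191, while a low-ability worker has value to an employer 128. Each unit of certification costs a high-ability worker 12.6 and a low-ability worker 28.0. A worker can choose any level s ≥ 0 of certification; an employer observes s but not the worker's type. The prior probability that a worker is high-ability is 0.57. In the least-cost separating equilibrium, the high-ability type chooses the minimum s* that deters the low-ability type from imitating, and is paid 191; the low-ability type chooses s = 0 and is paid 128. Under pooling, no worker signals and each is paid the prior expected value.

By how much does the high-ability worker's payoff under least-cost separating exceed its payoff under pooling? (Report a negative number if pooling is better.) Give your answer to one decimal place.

Least-cost separating signal: s* solves 128 = 191 − 28.0·s*, so s* = (191 − 128)/28.0 = 2.25.
High-ability type's separating payoff: 191 − 12.6 × s* = 191 − 12.6 × (191 − 128)/28.0 = 191 − 793.8/28.0 = 162.65.
Pooling payoff: 0.57 × 191 + 0.43 × 128 = 163.91.
Difference: 162.65 − 163.91 = -1.26, i.e. -1.3 to one decimal place.
The high-ability type would prefer the pooling outcome.

-1.3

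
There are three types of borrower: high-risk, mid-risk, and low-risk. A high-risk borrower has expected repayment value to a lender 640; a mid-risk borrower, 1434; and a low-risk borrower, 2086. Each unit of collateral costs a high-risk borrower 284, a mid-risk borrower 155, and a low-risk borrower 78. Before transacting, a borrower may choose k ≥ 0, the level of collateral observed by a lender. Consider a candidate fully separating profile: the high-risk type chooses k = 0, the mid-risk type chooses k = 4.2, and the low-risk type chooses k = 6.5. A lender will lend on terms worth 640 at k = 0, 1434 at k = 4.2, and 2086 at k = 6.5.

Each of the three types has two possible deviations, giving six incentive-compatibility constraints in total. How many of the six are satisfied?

High-risk (own payoff 640): to k=4.2 gives 1434 − 284×4.2 = 241.2 → no gain ✓; to k=6.5 gives 2086 − 284×6.5 = 240 → no gain ✓.
Low-risk (own payoff 2086 − 78×6.5 = 1579): to k=0 gives 640 → no gain ✓; to k=4.2 gives 1434 − 78×4.2 = 1106.4 → no gain ✓.
Mid-risk (own payoff 1434 − 155×4.2 = 783): to k=0 gives 640 → no gain ✓; to k=6.5 gives 2086 − 155×6.5 = 1078.5 → profitable ✗.
5 of the 6 constraints hold; not an equilibrium.

5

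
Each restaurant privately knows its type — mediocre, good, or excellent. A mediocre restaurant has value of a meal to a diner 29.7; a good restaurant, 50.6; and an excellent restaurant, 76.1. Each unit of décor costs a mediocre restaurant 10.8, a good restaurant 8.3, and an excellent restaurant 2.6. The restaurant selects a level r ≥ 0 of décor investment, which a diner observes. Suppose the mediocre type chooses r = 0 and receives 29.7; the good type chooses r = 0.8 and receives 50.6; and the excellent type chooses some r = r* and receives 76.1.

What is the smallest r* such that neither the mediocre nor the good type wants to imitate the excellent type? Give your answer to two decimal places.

Good type (on-path payoff 50.6 − 8.3×0.8 = 43.96) won't mimic when 43.96 ≥ 76.1 − 8.3·r*, i.e. r* ≥ 3.87.
Mediocre type (on-path payoff 29.7) won't mimic when 29.7 ≥ 76.1 − 10.8·r*, i.e. r* ≥ 4.30.
Both must hold, so r* = max(4.30, 3.87) = 4.30. The mediocre type's constraint binds.

4.30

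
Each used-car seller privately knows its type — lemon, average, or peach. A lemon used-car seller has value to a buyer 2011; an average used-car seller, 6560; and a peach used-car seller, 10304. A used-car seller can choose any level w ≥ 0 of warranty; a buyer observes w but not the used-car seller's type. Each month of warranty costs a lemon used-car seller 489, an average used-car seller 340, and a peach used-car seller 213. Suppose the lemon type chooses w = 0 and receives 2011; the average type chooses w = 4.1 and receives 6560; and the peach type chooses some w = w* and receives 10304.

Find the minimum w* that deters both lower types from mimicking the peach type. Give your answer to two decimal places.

16.96

Lemon type (on-path payoff 2011) won't mimic when 2011 ≥ 10304 − 489·w*, i.e. w* ≥ 16.96.
Average type (on-path payoff 6560 − 340×4.1 = 5166) won't mimic when 5166 ≥ 10304 − 340·w*, i.e. w* ≥ 15.11.
Both must hold, so w* = max(16.96, 15.11) = 16.96. The lemon type's constraint binds.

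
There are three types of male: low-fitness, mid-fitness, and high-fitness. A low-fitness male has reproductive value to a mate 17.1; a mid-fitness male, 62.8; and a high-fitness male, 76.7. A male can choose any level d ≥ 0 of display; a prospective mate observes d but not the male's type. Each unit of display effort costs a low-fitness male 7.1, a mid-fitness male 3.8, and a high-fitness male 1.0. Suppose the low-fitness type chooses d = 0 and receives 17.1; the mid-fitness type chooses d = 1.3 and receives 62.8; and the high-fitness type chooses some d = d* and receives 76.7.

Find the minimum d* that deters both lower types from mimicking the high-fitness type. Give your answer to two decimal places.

8.39

Mid-fitness type (on-path payoff 62.8 − 3.8×1.3 = 57.86) won't mimic when 57.86 ≥ 76.7 − 3.8·d*, i.e. d* ≥ 4.96.
Low-fitness type (on-path payoff 17.1) won't mimic when 17.1 ≥ 76.7 − 7.1·d*, i.e. d* ≥ 8.39.
Both must hold, so d* = max(8.39, 4.96) = 8.39. The low-fitness type's constraint binds.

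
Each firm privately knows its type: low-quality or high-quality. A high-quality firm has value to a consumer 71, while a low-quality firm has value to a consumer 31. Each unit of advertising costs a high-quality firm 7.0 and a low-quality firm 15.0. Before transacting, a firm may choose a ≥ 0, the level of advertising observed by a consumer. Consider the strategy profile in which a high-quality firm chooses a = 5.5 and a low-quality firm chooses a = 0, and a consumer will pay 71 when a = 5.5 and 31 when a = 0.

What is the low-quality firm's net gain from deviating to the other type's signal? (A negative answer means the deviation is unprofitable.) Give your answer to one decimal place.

-42.5

Playing a = 0 the low-quality firm receives 31.
Deviating to a = 5.5 brings payment 71 at cost 15.0 × 5.5 = 82.5, netting -11.5.
Gain from deviating: -11.5 − 31 = -42.5.
The gain is negative, so the low-quality type's incentive-compatibility constraint is satisfied.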